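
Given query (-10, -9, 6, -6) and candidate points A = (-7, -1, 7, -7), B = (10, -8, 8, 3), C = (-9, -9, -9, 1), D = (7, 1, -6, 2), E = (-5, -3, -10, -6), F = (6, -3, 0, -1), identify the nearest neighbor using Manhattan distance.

Distances: d(A) = 13, d(B) = 32, d(C) = 23, d(D) = 47, d(E) = 27, d(F) = 33. Nearest: A = (-7, -1, 7, -7) with distance 13.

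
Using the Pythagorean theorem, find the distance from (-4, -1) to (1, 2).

√(Σ(x_i - y_i)²) = √((-4 - 1)² + (-1 - 2)²)
= √((-5)² + (-3)²) = √(25 + 9) = √34 ≈ 5.831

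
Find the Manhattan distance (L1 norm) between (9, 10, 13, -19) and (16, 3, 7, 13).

Σ|x_i - y_i| = |9 - 16| + |10 - 3| + |13 - 7| + |-19 - 13| = 7 + 7 + 6 + 32 = 52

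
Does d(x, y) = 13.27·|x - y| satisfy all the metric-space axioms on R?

Yes. Since |x - y| is a metric on R and 13.27 > 0, the positive scalar multiple 13.27·|x - y| is also a metric: scaling by a positive constant preserves non-negativity, identity (d=0 ⟺ |x-y|=0 ⟺ x=y), symmetry, and the triangle inequality.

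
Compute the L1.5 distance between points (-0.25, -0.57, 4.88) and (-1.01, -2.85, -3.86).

(Σ|x_i - y_i|^1.5)^(1/1.5) = (|-0.25 - (-1.01)|^1.5 + |-0.57 - (-2.85)|^1.5 + |4.88 - (-3.86)|^1.5)^(1/1.5)
= (0.76^1.5 + 2.28^1.5 + 8.74^1.5)^(1/1.5) ≈ (0.6626 + 3.4427 + 25.8385)^(1/1.5) = (29.9438)^(1/1.5) ≈ 9.6428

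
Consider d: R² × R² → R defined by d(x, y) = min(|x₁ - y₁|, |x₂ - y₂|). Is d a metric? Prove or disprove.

No. d fails identity of indiscernibles: take x = (3, 0) and y = (3, 4). Then d(x,y) = min(|3 - 3|, |0 - 4|) = min(0, 4) = 0, yet x ≠ y.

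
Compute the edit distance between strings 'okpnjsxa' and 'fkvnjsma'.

Let D[i][j] be the edit distance between the first i characters of 'okpnjsxa' and the first j characters of 'fkvnjsma', with D[i][0] = i, D[0][j] = j, and D[i][j] = D[i-1][j-1] if the characters match, else 1 + min(D[i-1][j], D[i][j-1], D[i-1][j-1]). Filling the table (rows: prefixes of 'okpnjsxa', columns: prefixes of 'fkvnjsma'):
     ε  f  k  v  n  j  s  m  a
  ε  0  1  2  3  4  5  6  7  8
  o  1  1  2  3  4  5  6  7  8
  k  2  2  1  2  3  4  5  6  7
  p  3  3  2  2  3  4  5  6  7
  n  4  4  3  3  2  3  4  5  6
  j  5  5  4  4  3  2  3  4  5
  s  6  6  5  5  4  3  2  3  4
  x  7  7  6  6  5  4  3  3  4
  a  8  8  7  7  6  5  4  4  3
The bottom-right entry gives D[8][8] = 3, so no sequence of fewer than 3 edits works. Backtracking through the table gives one optimal edit sequence (3 edits):
  okpnjsxa → fkpnjsxa (sub o→f @1)
  fkpnjsxa → fkvnjsxa (sub p→v @3)
  fkvnjsxa → fkvnjsma (sub x→m @7)
Edit distance = 3.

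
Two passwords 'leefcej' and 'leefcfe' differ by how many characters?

Differing positions: 6, 7. Hamming distance = 2.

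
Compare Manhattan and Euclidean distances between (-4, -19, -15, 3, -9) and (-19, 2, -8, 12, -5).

L1 = |-4 - (-19)| + |-19 - 2| + |-15 - (-8)| + |3 - 12| + |-9 - (-5)| = 15 + 21 + 7 + 9 + 4 = 56
L2 = √(15² + 21² + 7² + 9² + 4²) = √812 ≈ 28.4956
L1 ≥ L2 always (equality iff movement is along one axis); L1 > L2 here.
Ratio L1/L2 = 56/√812 ≈ 1.9652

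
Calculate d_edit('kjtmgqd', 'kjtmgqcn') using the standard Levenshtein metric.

Let D[i][j] be the edit distance between the first i characters of 'kjtmgqd' and the first j characters of 'kjtmgqcn', with D[i][0] = i, D[0][j] = j, and D[i][j] = D[i-1][j-1] if the characters match, else 1 + min(D[i-1][j], D[i][j-1], D[i-1][j-1]). Filling the table (rows: prefixes of 'kjtmgqd', columns: prefixes of 'kjtmgqcn'):
     ε  k  j  t  m  g  q  c  n
  ε  0  1  2  3  4  5  6  7  8
  k  1  0  1  2  3  4  5  6  7
  j  2  1  0  1  2  3  4  5  6
  t  3  2  1  0  1  2  3  4  5
  m  4  3  2  1  0  1  2  3  4
  g  5  4  3  2  1  0  1  2  3
  q  6  5  4  3  2  1  0  1  2
  d  7  6  5  4  3  2  1  1  2
The bottom-right entry gives D[7][8] = 2, so no sequence of fewer than 2 edits works. Backtracking through the table gives one optimal edit sequence (2 edits):
  kjtmgqd → kjtmgqcd (ins c @7)
  kjtmgqcd → kjtmgqcn (sub d→n @8)
Edit distance = 2.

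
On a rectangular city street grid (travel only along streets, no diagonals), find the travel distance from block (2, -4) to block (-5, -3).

Σ|x_i - y_i| = |2 - (-5)| + |-4 - (-3)| = 7 + 1 = 8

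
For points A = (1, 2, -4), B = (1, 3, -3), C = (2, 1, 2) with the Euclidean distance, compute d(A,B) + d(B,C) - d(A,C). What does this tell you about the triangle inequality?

d(A,B) = √(0² + 1² + 1²) = √2 ≈ 1.4142, d(B,C) = √(1² + 2² + 5²) = √30 ≈ 5.4772, d(A,C) = √(1² + 1² + 6²) = √38 ≈ 6.1644.
d(A,B) + d(B,C) - d(A,C) = 1.4142 + 5.4772 - 6.1644 = 6.8914 - 6.1644 = 0.727 (to 4 decimal places). This is ≥ 0, so the triangle inequality holds for these points.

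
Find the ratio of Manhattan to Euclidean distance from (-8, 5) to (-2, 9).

L1 = |-8 - (-2)| + |5 - 9| = 6 + 4 = 10
L2 = √(6² + 4²) = √52 ≈ 7.2111
L1 ≥ L2 always (equality iff movement is along one axis); L1 > L2 here.
Ratio L1/L2 = 10/√52 ≈ 1.3868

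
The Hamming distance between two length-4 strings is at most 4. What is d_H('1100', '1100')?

Differing positions: none. Hamming distance = 0. The maximum possible Hamming distance for length-4 strings is 4, so d_H/4 = 0/4 = 0.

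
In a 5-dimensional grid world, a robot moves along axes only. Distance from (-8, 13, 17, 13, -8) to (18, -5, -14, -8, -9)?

Σ|x_i - y_i| = |-8 - 18| + |13 - (-5)| + |17 - (-14)| + |13 - (-8)| + |-8 - (-9)| = 26 + 18 + 31 + 21 + 1 = 97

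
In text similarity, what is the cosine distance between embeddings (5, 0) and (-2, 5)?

With u = (5, 0), v = (-2, 5):
u·v = 5·(-2) + 0·5 = (-10) + 0 = -10.
|u| = √(5² + 0²) = √25, |v| = √((-2)² + 5²) = √29, so |u||v| = √(25·29) = √725.
cos θ = (u·v)/(|u||v|) = -10/√725 ≈ -0.3714
Cosine distance = 1 - cos θ ≈ 1 - (-0.3714) = 1.3714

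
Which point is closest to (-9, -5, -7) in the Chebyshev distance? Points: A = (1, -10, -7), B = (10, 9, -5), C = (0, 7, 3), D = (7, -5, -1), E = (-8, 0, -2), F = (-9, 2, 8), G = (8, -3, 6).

Distances: d(A) = 10, d(B) = 19, d(C) = 12, d(D) = 16, d(E) = 5, d(F) = 15, d(G) = 17. Nearest: E = (-8, 0, -2) with distance 5.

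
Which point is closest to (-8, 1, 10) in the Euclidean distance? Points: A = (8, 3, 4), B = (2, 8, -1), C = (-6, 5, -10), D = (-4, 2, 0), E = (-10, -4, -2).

Distances: d(A) ≈ 17.2047, d(B) ≈ 16.4317, d(C) ≈ 20.4939, d(D) ≈ 10.8167, d(E) ≈ 13.1529. Nearest: D = (-4, 2, 0) with distance 10.8167.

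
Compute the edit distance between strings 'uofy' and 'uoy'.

Let D[i][j] be the edit distance between the first i characters of 'uofy' and the first j characters of 'uoy', with D[i][0] = i, D[0][j] = j, and D[i][j] = D[i-1][j-1] if the characters match, else 1 + min(D[i-1][j], D[i][j-1], D[i-1][j-1]). Filling the table (rows: prefixes of 'uofy', columns: prefixes of 'uoy'):
     ε  u  o  y
  ε  0  1  2  3
  u  1  0  1  2
  o  2  1  0  1
  f  3  2  1  1
  y  4  3  2  1
The bottom-right entry gives D[4][3] = 1, so no sequence of fewer than 1 edit works. Backtracking through the table gives one optimal edit sequence (1 edit):
  uofy → uoy (del f @3)
Edit distance = 1.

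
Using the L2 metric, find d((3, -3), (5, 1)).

√(Σ(x_i - y_i)²) = √((3 - 5)² + (-3 - 1)²)
= √((-2)² + (-4)²) = √(4 + 16) = √20 ≈ 4.4721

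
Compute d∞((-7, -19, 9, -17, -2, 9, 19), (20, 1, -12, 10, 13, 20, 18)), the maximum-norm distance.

max(|x_i - y_i|) = max(|-7 - 20|, |-19 - 1|, |9 - (-12)|, |-17 - 10|, |-2 - 13|, |9 - 20|, |19 - 18|) = max(27, 20, 21, 27, 15, 11, 1) = 27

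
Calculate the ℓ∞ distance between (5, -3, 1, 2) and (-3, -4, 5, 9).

max(|x_i - y_i|) = max(|5 - (-3)|, |-3 - (-4)|, |1 - 5|, |2 - 9|) = max(8, 1, 4, 7) = 8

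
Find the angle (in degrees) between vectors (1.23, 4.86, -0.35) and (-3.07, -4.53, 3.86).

With u = (1.23, 4.86, -0.35), v = (-3.07, -4.53, 3.86):
u·v = 1.23·(-3.07) + 4.86·(-4.53) + (-0.35)·3.86 = (-3.7761) + (-22.0158) + (-1.351) = -27.1429.
|u| = √(1.23² + 4.86² + (-0.35)²) = √(1.5129 + 23.6196 + 0.1225) = √25.255, |v| = √((-3.07)² + (-4.53)² + 3.86²) = √(9.4249 + 20.5209 + 14.8996) = √44.8454.
cos θ = (u·v)/(|u||v|) = -27.1429/(√25.255·√44.8454) ≈ -0.806536
θ = arccos(-0.806536) ≈ 143.76°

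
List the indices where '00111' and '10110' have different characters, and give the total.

Differing positions: 1, 5. Hamming distance = 2.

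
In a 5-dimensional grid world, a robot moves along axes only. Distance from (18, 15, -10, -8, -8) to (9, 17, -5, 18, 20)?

Σ|x_i - y_i| = |18 - 9| + |15 - 17| + |-10 - (-5)| + |-8 - 18| + |-8 - 20| = 9 + 2 + 5 + 26 + 28 = 70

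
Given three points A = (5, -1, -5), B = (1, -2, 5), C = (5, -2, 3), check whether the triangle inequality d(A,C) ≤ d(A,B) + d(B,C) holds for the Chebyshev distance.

d(A,B) = max(4, 1, 10) = 10, d(B,C) = max(4, 0, 2) = 4, d(A,C) = max(0, 1, 8) = 8.
d(A,C) = 8 ≤ 10 + 4 = 14. Triangle inequality is satisfied.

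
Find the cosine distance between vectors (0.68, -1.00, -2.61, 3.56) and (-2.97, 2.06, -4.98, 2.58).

With u = (0.68, -1.00, -2.61, 3.56), v = (-2.97, 2.06, -4.98, 2.58):
u·v = 0.68·(-2.97) + (-1)·2.06 + (-2.61)·(-4.98) + 3.56·2.58 = (-2.0196) + (-2.06) + 12.9978 + 9.1848 = 18.103.
|u| = √(0.68² + (-1)² + (-2.61)² + 3.56²) = √(0.4624 + 1 + 6.8121 + 12.6736) = √20.9481, |v| = √((-2.97)² + 2.06² + (-4.98)² + 2.58²) = √(8.8209 + 4.2436 + 24.8004 + 6.6564) = √44.5213.
cos θ = (u·v)/(|u||v|) = 18.103/(√20.9481·√44.5213) ≈ 0.5928
Cosine distance = 1 - cos θ ≈ 1 - 0.5928 = 0.4072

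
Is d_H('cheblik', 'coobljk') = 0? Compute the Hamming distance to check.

Differing positions: 2, 3, 6. Hamming distance = 3, so the claim that d_H = 0 is false.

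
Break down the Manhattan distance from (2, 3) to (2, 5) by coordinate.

Σ|x_i - y_i| = |2 - 2| + |3 - 5| = 0 + 2 = 2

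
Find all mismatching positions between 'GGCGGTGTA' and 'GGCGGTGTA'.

Differing positions: none. Hamming distance = 0.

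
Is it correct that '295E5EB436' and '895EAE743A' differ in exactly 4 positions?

Differing positions: 1, 5, 7, 10. Hamming distance = 4, so the claim is true.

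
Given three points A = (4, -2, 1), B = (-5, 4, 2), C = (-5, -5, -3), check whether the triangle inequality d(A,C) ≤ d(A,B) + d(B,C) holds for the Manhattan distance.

d(A,B) = 9 + 6 + 1 = 16, d(B,C) = 0 + 9 + 5 = 14, d(A,C) = 9 + 3 + 4 = 16.
d(A,C) = 16 ≤ 16 + 14 = 30. Triangle inequality is satisfied.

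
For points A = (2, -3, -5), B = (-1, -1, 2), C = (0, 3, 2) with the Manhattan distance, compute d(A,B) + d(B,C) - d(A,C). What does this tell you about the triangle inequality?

d(A,B) = 3 + 2 + 7 = 12, d(B,C) = 1 + 4 + 0 = 5, d(A,C) = 2 + 6 + 7 = 15.
d(A,B) + d(B,C) - d(A,C) = 12 + 5 - 15 = 17 - 15 = 2. This is ≥ 0, so the triangle inequality holds for these points.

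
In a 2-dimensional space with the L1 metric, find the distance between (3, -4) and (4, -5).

Σ|x_i - y_i| = |3 - 4| + |-4 - (-5)| = 1 + 1 = 2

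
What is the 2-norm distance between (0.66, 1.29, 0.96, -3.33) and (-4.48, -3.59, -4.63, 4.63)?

(Σ|x_i - y_i|^2)^(1/2) = (|0.66 - (-4.48)|^2 + |1.29 - (-3.59)|^2 + |0.96 - (-4.63)|^2 + |-3.33 - 4.63|^2)^(1/2)
= (5.14^2 + 4.88^2 + 5.59^2 + 7.96^2)^(1/2) = (26.4196 + 23.8144 + 31.2481 + 63.3616)^(1/2) = (144.8437)^(1/2) ≈ 12.0351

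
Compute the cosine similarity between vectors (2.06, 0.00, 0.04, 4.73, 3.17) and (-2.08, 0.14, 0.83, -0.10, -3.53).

With u = (2.06, 0.00, 0.04, 4.73, 3.17), v = (-2.08, 0.14, 0.83, -0.10, -3.53):
u·v = 2.06·(-2.08) + 0·0.14 + 0.04·0.83 + 4.73·(-0.1) + 3.17·(-3.53) = (-4.2848) + 0 + 0.0332 + (-0.473) + (-11.1901) = -15.9147.
|u| = √(2.06² + 0² + 0.04² + 4.73² + 3.17²) = √(4.2436 + 0 + 0.0016 + 22.3729 + 10.0489) = √36.667, |v| = √((-2.08)² + 0.14² + 0.83² + (-0.1)² + (-3.53)²) = √(4.3264 + 0.0196 + 0.6889 + 0.01 + 12.4609) = √17.5058.
cos θ = (u·v)/(|u||v|) = -15.9147/(√36.667·√17.5058) ≈ -0.6282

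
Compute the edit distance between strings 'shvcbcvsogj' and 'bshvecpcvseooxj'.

Let D[i][j] be the edit distance between the first i characters of 'shvcbcvsogj' and the first j characters of 'bshvecpcvseooxj', with D[i][0] = i, D[0][j] = j, and D[i][j] = D[i-1][j-1] if the characters match, else 1 + min(D[i-1][j], D[i][j-1], D[i-1][j-1]). Filling the table (rows: prefixes of 'shvcbcvsogj', columns: prefixes of 'bshvecpcvseooxj'):
     ε  b  s  h  v  e  c  p  c  v  s  e  o  o  x  j
  ε  0  1  2  3  4  5  6  7  8  9 10 11 12 13 14 15
  s  1  1  1  2  3  4  5  6  7  8  9 10 11 12 13 14
  h  2  2  2  1  2  3  4  5  6  7  8  9 10 11 12 13
  v  3  3  3  2  1  2  3  4  5  6  7  8  9 10 11 12
  c  4  4  4  3  2  2  2  3  4  5  6  7  8  9 10 11
  b  5  4  5  4  3  3  3  3  4  5  6  7  8  9 10 11
  c  6  5  5  5  4  4  3  4  3  4  5  6  7  8  9 10
  v  7  6  6  6  5  5  4  4  4  3  4  5  6  7  8  9
  s  8  7  6  7  6  6  5  5  5  4  3  4  5  6  7  8
  o  9  8  7  7  7  7  6  6  6  5  4  4  4  5  6  7
  g 10  9  8  8  8  8  7  7  7  6  5  5  5  5  6  7
  j 11 10  9  9  9  9  8  8  8  7  6  6  6  6  6  6
The bottom-right entry gives D[11][15] = 6, so no sequence of fewer than 6 edits works. Backtracking through the table gives one optimal edit sequence (6 edits):
  shvcbcvsogj → bshvcbcvsogj (ins b @1)
  bshvcbcvsogj → bshvecbcvsogj (ins e @5)
  bshvecbcvsogj → bshvecpcvsogj (sub b→p @7)
  bshvecpcvsogj → bshvecpcvseogj (ins e @11)
  bshvecpcvseogj → bshvecpcvseoogj (ins o @12)
  bshvecpcvseoogj → bshvecpcvseooxj (sub g→x @14)
Edit distance = 6.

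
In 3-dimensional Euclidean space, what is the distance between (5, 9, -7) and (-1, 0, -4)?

√(Σ(x_i - y_i)²) = √((5 - (-1))² + (9 - 0)² + (-7 - (-4))²)
= √(6² + 9² + (-3)²) = √(36 + 81 + 9) = √126 ≈ 11.225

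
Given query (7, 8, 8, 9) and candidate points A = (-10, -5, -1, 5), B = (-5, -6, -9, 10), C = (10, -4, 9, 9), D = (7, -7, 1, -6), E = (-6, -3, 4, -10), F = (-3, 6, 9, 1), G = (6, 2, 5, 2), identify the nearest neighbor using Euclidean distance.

Distances: d(A) ≈ 23.5584, d(B) ≈ 25.0998, d(C) ≈ 12.4097, d(D) ≈ 22.3383, d(E) ≈ 25.8263, d(F) = 13, d(G) ≈ 9.7468. Nearest: G = (6, 2, 5, 2) with distance 9.7468.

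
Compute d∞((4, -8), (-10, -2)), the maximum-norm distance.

max(|x_i - y_i|) = max(|4 - (-10)|, |-8 - (-2)|) = max(14, 6) = 14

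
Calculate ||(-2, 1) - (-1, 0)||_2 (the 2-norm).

(Σ|x_i - y_i|^2)^(1/2) = (|-2 - (-1)|^2 + |1 - 0|^2)^(1/2)
= (1^2 + 1^2)^(1/2) = (1 + 1)^(1/2) = (2)^(1/2) ≈ 1.4142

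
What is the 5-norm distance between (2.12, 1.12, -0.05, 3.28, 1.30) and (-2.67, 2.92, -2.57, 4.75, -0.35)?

(Σ|x_i - y_i|^5)^(1/5) = (|2.12 - (-2.67)|^5 + |1.12 - 2.92|^5 + |-0.05 - (-2.57)|^5 + |3.28 - 4.75|^5 + |1.3 - (-0.35)|^5)^(1/5)
= (4.79^5 + 1.8^5 + 2.52^5 + 1.47^5 + 1.65^5)^(1/5) ≈ (2521.608 + 18.8957 + 101.6255 + 6.8641 + 12.2298)^(1/5) = (2661.2231)^(1/5) ≈ 4.8419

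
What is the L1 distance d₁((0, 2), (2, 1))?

Σ|x_i - y_i| = |0 - 2| + |2 - 1| = 2 + 1 = 3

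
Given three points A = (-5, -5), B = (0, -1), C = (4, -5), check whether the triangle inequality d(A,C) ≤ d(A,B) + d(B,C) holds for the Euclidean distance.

d(A,B) = √(5² + 4²) = √41 ≈ 6.4031, d(B,C) = √(4² + 4²) = √32 ≈ 5.6569, d(A,C) = √(9² + 0²) = √81 = 9.
d(A,C) = 9 ≤ 6.4031 + 5.6569 = 12.06. Triangle inequality is satisfied.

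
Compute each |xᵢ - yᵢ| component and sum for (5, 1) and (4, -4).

Σ|x_i - y_i| = |5 - 4| + |1 - (-4)| = 1 + 5 = 6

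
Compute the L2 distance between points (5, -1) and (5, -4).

(Σ|x_i - y_i|^2)^(1/2) = (|5 - 5|^2 + |-1 - (-4)|^2)^(1/2)
= (0^2 + 3^2)^(1/2) = (0 + 9)^(1/2) = (9)^(1/2) = 3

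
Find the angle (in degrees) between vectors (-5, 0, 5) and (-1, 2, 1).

With u = (-5, 0, 5), v = (-1, 2, 1):
u·v = (-5)·(-1) + 0·2 + 5·1 = 5 + 0 + 5 = 10.
|u| = √((-5)² + 0² + 5²) = √50, |v| = √((-1)² + 2² + 1²) = √6, so |u||v| = √(50·6) = √300.
cos θ = (u·v)/(|u||v|) = 10/√300 ≈ 0.57735
θ = arccos(0.57735) ≈ 54.74°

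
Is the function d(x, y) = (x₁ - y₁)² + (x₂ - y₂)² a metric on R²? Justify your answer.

No. The squared Euclidean distance fails the triangle inequality. Counterexample: x = (0, 0), y = (5, 2), z = (10, 4). d(x,z) = 10² + 4² = 116, but d(x,y) + d(y,z) = (5² + 2²) + (5² + 2²) = 29 + 29 = 58. Since 116 > 58, the triangle inequality is violated. (Note: √d, the ordinary Euclidean distance, IS a metric.)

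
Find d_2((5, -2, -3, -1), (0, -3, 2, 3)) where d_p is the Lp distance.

(Σ|x_i - y_i|^2)^(1/2) = (|5 - 0|^2 + |-2 - (-3)|^2 + |-3 - 2|^2 + |-1 - 3|^2)^(1/2)
= (5^2 + 1^2 + 5^2 + 4^2)^(1/2) = (25 + 1 + 25 + 16)^(1/2) = (67)^(1/2) ≈ 8.1854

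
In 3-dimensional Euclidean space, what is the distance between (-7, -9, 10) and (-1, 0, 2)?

√(Σ(x_i - y_i)²) = √((-7 - (-1))² + (-9 - 0)² + (10 - 2)²)
= √((-6)² + (-9)² + 8²) = √(36 + 81 + 64) = √181 ≈ 13.4536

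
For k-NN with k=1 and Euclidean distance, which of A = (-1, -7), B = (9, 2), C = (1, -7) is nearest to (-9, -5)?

Distances: d(A) ≈ 8.2462, d(B) ≈ 19.3132, d(C) ≈ 10.198. Nearest: A = (-1, -7) with distance 8.2462.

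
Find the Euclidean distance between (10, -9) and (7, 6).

√(Σ(x_i - y_i)²) = √((10 - 7)² + (-9 - 6)²)
= √(3² + (-15)²) = √(9 + 225) = √234 ≈ 15.2971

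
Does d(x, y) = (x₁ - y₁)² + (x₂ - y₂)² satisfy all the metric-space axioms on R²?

No. The squared Euclidean distance fails the triangle inequality. Counterexample: x = (0, 0), y = (5, 3), z = (10, 6). d(x,z) = 10² + 6² = 136, but d(x,y) + d(y,z) = (5² + 3²) + (5² + 3²) = 34 + 34 = 68. Since 136 > 68, the triangle inequality is violated. (Note: √d, the ordinary Euclidean distance, IS a metric.)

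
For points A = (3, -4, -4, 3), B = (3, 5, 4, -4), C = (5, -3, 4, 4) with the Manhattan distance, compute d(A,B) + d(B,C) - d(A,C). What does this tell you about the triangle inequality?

d(A,B) = 0 + 9 + 8 + 7 = 24, d(B,C) = 2 + 8 + 0 + 8 = 18, d(A,C) = 2 + 1 + 8 + 1 = 12.
d(A,B) + d(B,C) - d(A,C) = 24 + 18 - 12 = 42 - 12 = 30. This is ≥ 0, so the triangle inequality holds for these points.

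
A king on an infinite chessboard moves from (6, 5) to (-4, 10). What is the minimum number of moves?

max(|x_i - y_i|) = max(|6 - (-4)|, |5 - 10|) = max(10, 5) = 10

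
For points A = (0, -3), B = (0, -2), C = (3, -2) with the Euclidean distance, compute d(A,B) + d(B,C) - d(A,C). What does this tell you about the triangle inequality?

d(A,B) = √(0² + 1²) = √1 = 1, d(B,C) = √(3² + 0²) = √9 = 3, d(A,C) = √(3² + 1²) = √10 ≈ 3.1623.
d(A,B) + d(B,C) - d(A,C) = 1 + 3 - 3.1623 = 4 - 3.1623 = 0.8377 (to 4 decimal places). This is ≥ 0, so the triangle inequality holds for these points.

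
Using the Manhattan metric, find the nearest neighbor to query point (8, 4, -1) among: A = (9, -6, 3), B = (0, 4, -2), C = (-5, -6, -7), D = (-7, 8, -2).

Distances: d(A) = 15, d(B) = 9, d(C) = 29, d(D) = 20. Nearest: B = (0, 4, -2) with distance 9.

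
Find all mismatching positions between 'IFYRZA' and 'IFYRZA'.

Differing positions: none. Hamming distance = 0.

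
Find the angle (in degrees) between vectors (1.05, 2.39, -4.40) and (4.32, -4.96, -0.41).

With u = (1.05, 2.39, -4.40), v = (4.32, -4.96, -0.41):
u·v = 1.05·4.32 + 2.39·(-4.96) + (-4.4)·(-0.41) = 4.536 + (-11.8544) + 1.804 = -5.5144.
|u| = √(1.05² + 2.39² + (-4.4)²) = √(1.1025 + 5.7121 + 19.36) = √26.1746, |v| = √(4.32² + (-4.96)² + (-0.41)²) = √(18.6624 + 24.6016 + 0.1681) = √43.4321.
cos θ = (u·v)/(|u||v|) = -5.5144/(√26.1746·√43.4321) ≈ -0.163551
θ = arccos(-0.163551) ≈ 99.41°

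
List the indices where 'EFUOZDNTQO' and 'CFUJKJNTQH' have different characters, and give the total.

Differing positions: 1, 4, 5, 6, 10. Hamming distance = 5.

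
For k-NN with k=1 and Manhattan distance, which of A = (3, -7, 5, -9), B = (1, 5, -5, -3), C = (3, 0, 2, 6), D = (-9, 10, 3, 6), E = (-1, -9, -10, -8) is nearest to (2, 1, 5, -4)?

Distances: d(A) = 14, d(B) = 16, d(C) = 15, d(D) = 32, d(E) = 32. Nearest: A = (3, -7, 5, -9) with distance 14.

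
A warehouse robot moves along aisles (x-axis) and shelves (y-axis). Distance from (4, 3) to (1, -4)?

Σ|x_i - y_i| = |4 - 1| + |3 - (-4)| = 3 + 7 = 10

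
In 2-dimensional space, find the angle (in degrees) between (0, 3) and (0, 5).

With u = (0, 3), v = (0, 5):
u·v = 0·0 + 3·5 = 0 + 15 = 15.
|u| = √(0² + 3²) = √9, |v| = √(0² + 5²) = √25, so |u||v| = √(9·25) = √225 = 15.
cos θ = (u·v)/(|u||v|) = 15/15 = 1 (the vectors are parallel, pointing the same way)
θ = arccos(1) = 0°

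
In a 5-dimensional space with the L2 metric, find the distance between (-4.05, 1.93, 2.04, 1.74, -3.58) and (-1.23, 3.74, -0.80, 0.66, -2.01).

(Σ|x_i - y_i|^2)^(1/2) = (|-4.05 - (-1.23)|^2 + |1.93 - 3.74|^2 + |2.04 - (-0.8)|^2 + |1.74 - 0.66|^2 + |-3.58 - (-2.01)|^2)^(1/2)
= (2.82^2 + 1.81^2 + 2.84^2 + 1.08^2 + 1.57^2)^(1/2) = (7.9524 + 3.2761 + 8.0656 + 1.1664 + 2.4649)^(1/2) = (22.9254)^(1/2) ≈ 4.788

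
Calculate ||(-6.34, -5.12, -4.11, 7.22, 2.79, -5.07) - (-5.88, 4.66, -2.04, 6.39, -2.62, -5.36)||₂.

√(Σ(x_i - y_i)²) = √((-6.34 - (-5.88))² + (-5.12 - 4.66)² + (-4.11 - (-2.04))² + (7.22 - 6.39)² + (2.79 - (-2.62))² + (-5.07 - (-5.36))²)
= √((-0.46)² + (-9.78)² + (-2.07)² + 0.83² + 5.41² + 0.29²) = √(0.2116 + 95.6484 + 4.2849 + 0.6889 + 29.2681 + 0.0841) = √130.186 ≈ 11.4099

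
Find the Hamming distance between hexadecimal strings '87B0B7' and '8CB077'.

Differing positions: 2, 5. Hamming distance = 2.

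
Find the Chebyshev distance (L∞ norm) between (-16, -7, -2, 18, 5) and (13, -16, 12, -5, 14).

max(|x_i - y_i|) = max(|-16 - 13|, |-7 - (-16)|, |-2 - 12|, |18 - (-5)|, |5 - 14|) = max(29, 9, 14, 23, 9) = 29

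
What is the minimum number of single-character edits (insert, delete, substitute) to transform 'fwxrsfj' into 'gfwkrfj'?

Let D[i][j] be the edit distance between the first i characters of 'fwxrsfj' and the first j characters of 'gfwkrfj', with D[i][0] = i, D[0][j] = j, and D[i][j] = D[i-1][j-1] if the characters match, else 1 + min(D[i-1][j], D[i][j-1], D[i-1][j-1]). Filling the table (rows: prefixes of 'fwxrsfj', columns: prefixes of 'gfwkrfj'):
     ε  g  f  w  k  r  f  j
  ε  0  1  2  3  4  5  6  7
  f  1  1  1  2  3  4  5  6
  w  2  2  2  1  2  3  4  5
  x  3  3  3  2  2  3  4  5
  r  4  4  4  3  3  2  3  4
  s  5  5  5  4  4  3  3  4
  f  6  6  5  5  5  4  3  4
  j  7  7  6  6  6  5  4  3
The bottom-right entry gives D[7][7] = 3, so no sequence of fewer than 3 edits works. Backtracking through the table gives one optimal edit sequence (3 edits):
  fwxrsfj → gfwxrsfj (ins g @1)
  gfwxrsfj → gfwkrsfj (sub x→k @4)
  gfwkrsfj → gfwkrfj (del s @6)
Edit distance = 3.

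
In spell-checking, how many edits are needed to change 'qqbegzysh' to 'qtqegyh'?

Let D[i][j] be the edit distance between the first i characters of 'qqbegzysh' and the first j characters of 'qtqegyh', with D[i][0] = i, D[0][j] = j, and D[i][j] = D[i-1][j-1] if the characters match, else 1 + min(D[i-1][j], D[i][j-1], D[i-1][j-1]). Filling the table (rows: prefixes of 'qqbegzysh', columns: prefixes of 'qtqegyh'):
     ε  q  t  q  e  g  y  h
  ε  0  1  2  3  4  5  6  7
  q  1  0  1  2  3  4  5  6
  q  2  1  1  1  2  3  4  5
  b  3  2  2  2  2  3  4  5
  e  4  3  3  3  2  3  4  5
  g  5  4  4  4  3  2  3  4
  z  6  5  5  5  4  3  3  4
  y  7  6  6  6  5  4  3  4
  s  8  7  7  7  6  5  4  4
  h  9  8  8  8  7  6  5  4
The bottom-right entry gives D[9][7] = 4, so no sequence of fewer than 4 edits works. Backtracking through the table gives one optimal edit sequence (4 edits):
  qqbegzysh → qtbegzysh (sub q→t @2)
  qtbegzysh → qtqegzysh (sub b→q @3)
  qtqegzysh → qtqegysh (del z @6)
  qtqegysh → qtqegyh (del s @7)
Edit distance = 4.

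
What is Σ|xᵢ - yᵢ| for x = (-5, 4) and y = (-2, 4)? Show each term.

Σ|x_i - y_i| = |-5 - (-2)| + |4 - 4| = 3 + 0 = 3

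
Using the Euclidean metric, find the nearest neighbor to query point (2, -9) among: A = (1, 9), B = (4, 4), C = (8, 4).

Distances: d(A) ≈ 18.0278, d(B) ≈ 13.1529, d(C) ≈ 14.3178. Nearest: B = (4, 4) with distance 13.1529.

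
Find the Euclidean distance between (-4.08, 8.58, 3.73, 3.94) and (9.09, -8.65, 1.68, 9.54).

√(Σ(x_i - y_i)²) = √((-4.08 - 9.09)² + (8.58 - (-8.65))² + (3.73 - 1.68)² + (3.94 - 9.54)²)
= √((-13.17)² + 17.23² + 2.05² + (-5.6)²) = √(173.4489 + 296.8729 + 4.2025 + 31.36) = √505.8843 ≈ 22.4919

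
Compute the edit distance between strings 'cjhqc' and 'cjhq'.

Let D[i][j] be the edit distance between the first i characters of 'cjhqc' and the first j characters of 'cjhq', with D[i][0] = i, D[0][j] = j, and D[i][j] = D[i-1][j-1] if the characters match, else 1 + min(D[i-1][j], D[i][j-1], D[i-1][j-1]). Filling the table (rows: prefixes of 'cjhqc', columns: prefixes of 'cjhq'):
     ε  c  j  h  q
  ε  0  1  2  3  4
  c  1  0  1  2  3
  j  2  1  0  1  2
  h  3  2  1  0  1
  q  4  3  2  1  0
  c  5  4  3  2  1
The bottom-right entry gives D[5][4] = 1, so no sequence of fewer than 1 edit works. Backtracking through the table gives one optimal edit sequence (1 edit):
  cjhqc → cjhq (del c @5)
Edit distance = 1.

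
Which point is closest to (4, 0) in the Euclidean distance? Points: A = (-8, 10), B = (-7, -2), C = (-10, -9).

Distances: d(A) ≈ 15.6205, d(B) ≈ 11.1803, d(C) ≈ 16.6433. Nearest: B = (-7, -2) with distance 11.1803.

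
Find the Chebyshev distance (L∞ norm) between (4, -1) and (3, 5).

max(|x_i - y_i|) = max(|4 - 3|, |-1 - 5|) = max(1, 6) = 6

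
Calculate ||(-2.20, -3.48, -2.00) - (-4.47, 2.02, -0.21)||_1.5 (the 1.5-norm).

(Σ|x_i - y_i|^1.5)^(1/1.5) = (|-2.2 - (-4.47)|^1.5 + |-3.48 - 2.02|^1.5 + |-2 - (-0.21)|^1.5)^(1/1.5)
= (2.27^1.5 + 5.5^1.5 + 1.79^1.5)^(1/1.5) ≈ (3.4201 + 12.8986 + 2.3949)^(1/1.5) = (18.7136)^(1/1.5) ≈ 7.0486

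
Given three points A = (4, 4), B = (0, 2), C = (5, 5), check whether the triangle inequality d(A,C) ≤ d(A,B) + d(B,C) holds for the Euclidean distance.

d(A,B) = √(4² + 2²) = √20 ≈ 4.4721, d(B,C) = √(5² + 3²) = √34 ≈ 5.831, d(A,C) = √(1² + 1²) = √2 ≈ 1.4142.
d(A,C) ≈ 1.4142 ≤ 4.4721 + 5.831 = 10.3031. Triangle inequality is satisfied.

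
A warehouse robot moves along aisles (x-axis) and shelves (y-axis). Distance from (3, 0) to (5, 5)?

Σ|x_i - y_i| = |3 - 5| + |0 - 5| = 2 + 5 = 7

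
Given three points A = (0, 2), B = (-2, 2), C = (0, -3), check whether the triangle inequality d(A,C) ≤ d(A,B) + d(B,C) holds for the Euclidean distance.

d(A,B) = √(2² + 0²) = √4 = 2, d(B,C) = √(2² + 5²) = √29 ≈ 5.3852, d(A,C) = √(0² + 5²) = √25 = 5.
d(A,C) = 5 ≤ 2 + 5.3852 = 7.3852. Triangle inequality is satisfied.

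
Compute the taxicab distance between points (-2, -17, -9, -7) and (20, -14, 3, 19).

Σ|x_i - y_i| = |-2 - 20| + |-17 - (-14)| + |-9 - 3| + |-7 - 19| = 22 + 3 + 12 + 26 = 63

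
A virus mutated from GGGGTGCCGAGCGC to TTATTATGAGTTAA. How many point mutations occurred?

Differing positions: 1, 2, 3, 4, 6, 7, 8, 9, 10, 11, 12, 13, 14. Hamming distance = 13.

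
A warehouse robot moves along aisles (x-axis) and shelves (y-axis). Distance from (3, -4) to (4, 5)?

Σ|x_i - y_i| = |3 - 4| + |-4 - 5| = 1 + 9 = 10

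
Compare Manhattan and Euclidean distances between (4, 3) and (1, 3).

L1 = |4 - 1| + |3 - 3| = 3 + 0 = 3
L2 = √(3² + 0²) = √9 = 3
L1 ≥ L2 always (equality iff movement is along one axis); L1 = L2 here (movement is along a single axis).
Ratio L1/L2 = 3/3 = 1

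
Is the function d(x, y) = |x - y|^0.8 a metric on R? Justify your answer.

Yes. With 0 < p = 0.8 ≤ 1, d(x,y) = |x-y|^0.8 is a metric on R. Non-negativity and symmetry are immediate; |x-y|^0.8 = 0 ⟺ |x-y| = 0 ⟺ x = y. For the triangle inequality, the function t ↦ t^0.8 is subadditive on [0,∞) when p ≤ 1, so |x-z|^0.8 ≤ (|x-y| + |y-z|)^0.8 ≤ |x-y|^0.8 + |y-z|^0.8.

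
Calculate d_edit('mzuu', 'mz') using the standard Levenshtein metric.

Let D[i][j] be the edit distance between the first i characters of 'mzuu' and the first j characters of 'mz', with D[i][0] = i, D[0][j] = j, and D[i][j] = D[i-1][j-1] if the characters match, else 1 + min(D[i-1][j], D[i][j-1], D[i-1][j-1]). Filling the table (rows: prefixes of 'mzuu', columns: prefixes of 'mz'):
     ε  m  z
  ε  0  1  2
  m  1  0  1
  z  2  1  0
  u  3  2  1
  u  4  3  2
The bottom-right entry gives D[4][2] = 2, so no sequence of fewer than 2 edits works. Backtracking through the table gives one optimal edit sequence (2 edits):
  mzuu → mzu (del u @3)
  mzu → mz (del u @3)
Edit distance = 2.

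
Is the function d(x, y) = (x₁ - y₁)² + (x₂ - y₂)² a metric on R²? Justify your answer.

No. The squared Euclidean distance fails the triangle inequality. Counterexample: x = (0, 0), y = (2, 2), z = (4, 4). d(x,z) = 4² + 4² = 32, but d(x,y) + d(y,z) = (2² + 2²) + (2² + 2²) = 8 + 8 = 16. Since 32 > 16, the triangle inequality is violated. (Note: √d, the ordinary Euclidean distance, IS a metric.)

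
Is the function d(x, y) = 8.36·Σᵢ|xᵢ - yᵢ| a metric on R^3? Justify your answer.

Yes. The L1 (Manhattan) norm induces a metric on R^3, and multiplying a metric by a positive constant 8.36 > 0 preserves all four axioms: non-negativity (8.36·||x-y|| ≥ 0), identity (8.36·||x-y|| = 0 ⟺ ||x-y|| = 0 ⟺ x = y), symmetry (||x-y|| = ||y-x||), and the triangle inequality (8.36·||x-z|| ≤ 8.36·||x-y|| + 8.36·||y-z||). So d is a metric.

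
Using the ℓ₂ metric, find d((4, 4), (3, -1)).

√(Σ(x_i - y_i)²) = √((4 - 3)² + (4 - (-1))²)
= √(1² + 5²) = √(1 + 25) = √26 ≈ 5.099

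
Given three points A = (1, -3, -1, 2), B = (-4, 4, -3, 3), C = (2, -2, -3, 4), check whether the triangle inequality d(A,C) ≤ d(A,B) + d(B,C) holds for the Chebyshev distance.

d(A,B) = max(5, 7, 2, 1) = 7, d(B,C) = max(6, 6, 0, 1) = 6, d(A,C) = max(1, 1, 2, 2) = 2.
d(A,C) = 2 ≤ 7 + 6 = 13. Triangle inequality is satisfied.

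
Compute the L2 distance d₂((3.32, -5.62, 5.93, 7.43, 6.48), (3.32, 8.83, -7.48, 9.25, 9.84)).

√(Σ(x_i - y_i)²) = √((3.32 - 3.32)² + (-5.62 - 8.83)² + (5.93 - (-7.48))² + (7.43 - 9.25)² + (6.48 - 9.84)²)
= √(0² + (-14.45)² + 13.41² + (-1.82)² + (-3.36)²) = √(0 + 208.8025 + 179.8281 + 3.3124 + 11.2896) = √403.2326 ≈ 20.0807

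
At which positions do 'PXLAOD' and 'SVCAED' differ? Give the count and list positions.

Differing positions: 1, 2, 3, 5. Hamming distance = 4.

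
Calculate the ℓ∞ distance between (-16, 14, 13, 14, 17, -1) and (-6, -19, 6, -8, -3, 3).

max(|x_i - y_i|) = max(|-16 - (-6)|, |14 - (-19)|, |13 - 6|, |14 - (-8)|, |17 - (-3)|, |-1 - 3|) = max(10, 33, 7, 22, 20, 4) = 33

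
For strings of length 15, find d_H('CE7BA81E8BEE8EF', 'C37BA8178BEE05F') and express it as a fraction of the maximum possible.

Differing positions: 2, 8, 13, 14. Hamming distance = 4. The maximum possible Hamming distance for length-15 strings is 15, so d_H/15 = 4/15 ≈ 0.2667.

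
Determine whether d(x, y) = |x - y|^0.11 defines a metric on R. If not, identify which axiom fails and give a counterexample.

Yes. With 0 < p = 0.11 ≤ 1, d(x,y) = |x-y|^0.11 is a metric on R. Non-negativity and symmetry are immediate; |x-y|^0.11 = 0 ⟺ |x-y| = 0 ⟺ x = y. For the triangle inequality, the function t ↦ t^0.11 is subadditive on [0,∞) when p ≤ 1, so |x-z|^0.11 ≤ (|x-y| + |y-z|)^0.11 ≤ |x-y|^0.11 + |y-z|^0.11.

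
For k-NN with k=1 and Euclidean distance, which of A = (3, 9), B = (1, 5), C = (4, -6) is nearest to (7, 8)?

Distances: d(A) ≈ 4.1231, d(B) ≈ 6.7082, d(C) ≈ 14.3178. Nearest: A = (3, 9) with distance 4.1231.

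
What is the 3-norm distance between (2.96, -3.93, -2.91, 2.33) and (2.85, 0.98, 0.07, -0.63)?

(Σ|x_i - y_i|^3)^(1/3) = (|2.96 - 2.85|^3 + |-3.93 - 0.98|^3 + |-2.91 - 0.07|^3 + |2.33 - (-0.63)|^3)^(1/3)
= (0.11^3 + 4.91^3 + 2.98^3 + 2.96^3)^(1/3) ≈ (0.0013 + 118.3708 + 26.4636 + 25.9343)^(1/3) = (170.77)^(1/3) ≈ 5.548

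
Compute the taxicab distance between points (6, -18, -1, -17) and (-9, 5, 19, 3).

Σ|x_i - y_i| = |6 - (-9)| + |-18 - 5| + |-1 - 19| + |-17 - 3| = 15 + 23 + 20 + 20 = 78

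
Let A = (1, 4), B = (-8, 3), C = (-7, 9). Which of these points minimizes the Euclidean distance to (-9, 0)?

Distances: d(A) ≈ 10.7703, d(B) ≈ 3.1623, d(C) ≈ 9.2195. Nearest: B = (-8, 3) with distance 3.1623.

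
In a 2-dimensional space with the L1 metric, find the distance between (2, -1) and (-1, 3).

Σ|x_i - y_i| = |2 - (-1)| + |-1 - 3| = 3 + 4 = 7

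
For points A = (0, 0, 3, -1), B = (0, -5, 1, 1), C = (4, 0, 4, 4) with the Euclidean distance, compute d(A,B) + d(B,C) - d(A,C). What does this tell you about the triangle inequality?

d(A,B) = √(0² + 5² + 2² + 2²) = √33 ≈ 5.7446, d(B,C) = √(4² + 5² + 3² + 3²) = √59 ≈ 7.6811, d(A,C) = √(4² + 0² + 1² + 5²) = √42 ≈ 6.4807.
d(A,B) + d(B,C) - d(A,C) = 5.7446 + 7.6811 - 6.4807 = 13.4257 - 6.4807 = 6.945 (to 4 decimal places). This is ≥ 0, so the triangle inequality holds for these points.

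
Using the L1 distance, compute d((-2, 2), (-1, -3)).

Σ|x_i - y_i| = |-2 - (-1)| + |2 - (-3)| = 1 + 5 = 6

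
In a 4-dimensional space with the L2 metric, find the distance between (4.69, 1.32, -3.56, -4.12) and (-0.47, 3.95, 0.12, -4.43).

(Σ|x_i - y_i|^2)^(1/2) = (|4.69 - (-0.47)|^2 + |1.32 - 3.95|^2 + |-3.56 - 0.12|^2 + |-4.12 - (-4.43)|^2)^(1/2)
= (5.16^2 + 2.63^2 + 3.68^2 + 0.31^2)^(1/2) = (26.6256 + 6.9169 + 13.5424 + 0.0961)^(1/2) = (47.181)^(1/2) ≈ 6.8688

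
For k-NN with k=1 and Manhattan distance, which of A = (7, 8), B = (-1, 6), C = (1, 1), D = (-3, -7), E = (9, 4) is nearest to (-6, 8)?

Distances: d(A) = 13, d(B) = 7, d(C) = 14, d(D) = 18, d(E) = 19. Nearest: B = (-1, 6) with distance 7.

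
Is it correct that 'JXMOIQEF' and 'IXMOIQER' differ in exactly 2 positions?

Differing positions: 1, 8. Hamming distance = 2, so the claim is true.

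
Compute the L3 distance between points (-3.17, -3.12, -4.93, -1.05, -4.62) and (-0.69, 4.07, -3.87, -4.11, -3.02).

(Σ|x_i - y_i|^3)^(1/3) = (|-3.17 - (-0.69)|^3 + |-3.12 - 4.07|^3 + |-4.93 - (-3.87)|^3 + |-1.05 - (-4.11)|^3 + |-4.62 - (-3.02)|^3)^(1/3)
= (2.48^3 + 7.19^3 + 1.06^3 + 3.06^3 + 1.6^3)^(1/3) ≈ (15.253 + 371.695 + 1.191 + 28.6526 + 4.096)^(1/3) = (420.8876)^(1/3) ≈ 7.4941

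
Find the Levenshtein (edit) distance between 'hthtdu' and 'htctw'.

Let D[i][j] be the edit distance between the first i characters of 'hthtdu' and the first j characters of 'htctw', with D[i][0] = i, D[0][j] = j, and D[i][j] = D[i-1][j-1] if the characters match, else 1 + min(D[i-1][j], D[i][j-1], D[i-1][j-1]). Filling the table (rows: prefixes of 'hthtdu', columns: prefixes of 'htctw'):
     ε  h  t  c  t  w
  ε  0  1  2  3  4  5
  h  1  0  1  2  3  4
  t  2  1  0  1  2  3
  h  3  2  1  1  2  3
  t  4  3  2  2  1  2
  d  5  4  3  3  2  2
  u  6  5  4  4  3  3
The bottom-right entry gives D[6][5] = 3, so no sequence of fewer than 3 edits works. Backtracking through the table gives one optimal edit sequence (3 edits):
  hthtdu → htctdu (sub h→c @3)
  htctdu → htctu (del d @5)
  htctu → htctw (sub u→w @5)
Edit distance = 3.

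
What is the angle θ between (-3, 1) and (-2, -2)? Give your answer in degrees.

With u = (-3, 1), v = (-2, -2):
u·v = (-3)·(-2) + 1·(-2) = 6 + (-2) = 4.
|u| = √((-3)² + 1²) = √10, |v| = √((-2)² + (-2)²) = √8, so |u||v| = √(10·8) = √80.
cos θ = (u·v)/(|u||v|) = 4/√80 ≈ 0.447214
θ = arccos(0.447214) ≈ 63.43°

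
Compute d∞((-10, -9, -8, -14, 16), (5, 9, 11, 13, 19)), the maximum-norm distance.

max(|x_i - y_i|) = max(|-10 - 5|, |-9 - 9|, |-8 - 11|, |-14 - 13|, |16 - 19|) = max(15, 18, 19, 27, 3) = 27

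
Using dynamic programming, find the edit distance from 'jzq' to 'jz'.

Let D[i][j] be the edit distance between the first i characters of 'jzq' and the first j characters of 'jz', with D[i][0] = i, D[0][j] = j, and D[i][j] = D[i-1][j-1] if the characters match, else 1 + min(D[i-1][j], D[i][j-1], D[i-1][j-1]). Filling the table (rows: prefixes of 'jzq', columns: prefixes of 'jz'):
     ε  j  z
  ε  0  1  2
  j  1  0  1
  z  2  1  0
  q  3  2  1
The bottom-right entry gives D[3][2] = 1, so no sequence of fewer than 1 edit works. Backtracking through the table gives one optimal edit sequence (1 edit):
  jzq → jz (del q @3)
Edit distance = 1.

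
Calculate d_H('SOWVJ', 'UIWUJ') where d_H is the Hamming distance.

Differing positions: 1, 2, 4. Hamming distance = 3.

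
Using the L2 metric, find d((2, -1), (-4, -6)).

√(Σ(x_i - y_i)²) = √((2 - (-4))² + (-1 - (-6))²)
= √(6² + 5²) = √(36 + 25) = √61 ≈ 7.8102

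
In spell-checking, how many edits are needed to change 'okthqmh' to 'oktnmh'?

Let D[i][j] be the edit distance between the first i characters of 'okthqmh' and the first j characters of 'oktnmh', with D[i][0] = i, D[0][j] = j, and D[i][j] = D[i-1][j-1] if the characters match, else 1 + min(D[i-1][j], D[i][j-1], D[i-1][j-1]). Filling the table (rows: prefixes of 'okthqmh', columns: prefixes of 'oktnmh'):
     ε  o  k  t  n  m  h
  ε  0  1  2  3  4  5  6
  o  1  0  1  2  3  4  5
  k  2  1  0  1  2  3  4
  t  3  2  1  0  1  2  3
  h  4  3  2  1  1  2  2
  q  5  4  3  2  2  2  3
  m  6  5  4  3  3  2  3
  h  7  6  5  4  4  3  2
The bottom-right entry gives D[7][6] = 2, so no sequence of fewer than 2 edits works. Backtracking through the table gives one optimal edit sequence (2 edits):
  okthqmh → oktqmh (del h @4)
  oktqmh → oktnmh (sub q→n @4)
Edit distance = 2.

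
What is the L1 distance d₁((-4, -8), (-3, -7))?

Σ|x_i - y_i| = |-4 - (-3)| + |-8 - (-7)| = 1 + 1 = 2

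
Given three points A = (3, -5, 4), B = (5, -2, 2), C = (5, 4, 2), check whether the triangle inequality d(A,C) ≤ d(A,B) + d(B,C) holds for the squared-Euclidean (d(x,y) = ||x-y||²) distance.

d(A,B) = 2² + 3² + 2² = 17, d(B,C) = 0² + 6² + 0² = 36, d(A,C) = 2² + 9² + 2² = 89.
d(A,C) = 89 > 17 + 36 = 53. Triangle inequality is VIOLATED. (Squared-Euclidean is not a metric — this is a counterexample.)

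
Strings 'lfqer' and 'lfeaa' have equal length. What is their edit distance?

Let D[i][j] be the edit distance between the first i characters of 'lfqer' and the first j characters of 'lfeaa', with D[i][0] = i, D[0][j] = j, and D[i][j] = D[i-1][j-1] if the characters match, else 1 + min(D[i-1][j], D[i][j-1], D[i-1][j-1]). Filling the table (rows: prefixes of 'lfqer', columns: prefixes of 'lfeaa'):
     ε  l  f  e  a  a
  ε  0  1  2  3  4  5
  l  1  0  1  2  3  4
  f  2  1  0  1  2  3
  q  3  2  1  1  2  3
  e  4  3  2  1  2  3
  r  5  4  3  2  2  3
The bottom-right entry gives D[5][5] = 3, so no sequence of fewer than 3 edits works. Backtracking through the table gives one optimal edit sequence (3 edits):
  lfqer → lfeer (sub q→e @3)
  lfeer → lfear (sub e→a @4)
  lfear → lfeaa (sub r→a @5)
Edit distance = 3.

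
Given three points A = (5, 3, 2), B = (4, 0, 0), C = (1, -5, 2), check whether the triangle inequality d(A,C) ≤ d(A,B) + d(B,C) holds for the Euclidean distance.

d(A,B) = √(1² + 3² + 2²) = √14 ≈ 3.7417, d(B,C) = √(3² + 5² + 2²) = √38 ≈ 6.1644, d(A,C) = √(4² + 8² + 0²) = √80 ≈ 8.9443.
d(A,C) ≈ 8.9443 ≤ 3.7417 + 6.1644 = 9.9061. Triangle inequality is satisfied.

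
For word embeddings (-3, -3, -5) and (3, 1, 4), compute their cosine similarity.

With u = (-3, -3, -5), v = (3, 1, 4):
u·v = (-3)·3 + (-3)·1 + (-5)·4 = (-9) + (-3) + (-20) = -32.
|u| = √((-3)² + (-3)² + (-5)²) = √43, |v| = √(3² + 1² + 4²) = √26, so |u||v| = √(43·26) = √1118.
cos θ = (u·v)/(|u||v|) = -32/√1118 ≈ -0.957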